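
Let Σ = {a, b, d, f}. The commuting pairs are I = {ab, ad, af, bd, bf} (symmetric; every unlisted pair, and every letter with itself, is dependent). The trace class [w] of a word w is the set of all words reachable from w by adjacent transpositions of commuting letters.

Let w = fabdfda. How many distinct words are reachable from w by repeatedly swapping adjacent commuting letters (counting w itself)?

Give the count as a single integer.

0(f) covers ∅
1(a) covers ∅
2(b) covers ∅
3(d) covers 0:f
4(f) covers 3:d
5(d) covers 4:f
6(a) covers 1:a
floor of heap: 0:f, 1:a, 2:b
completions by unplaced set U, small U first (add the entries for U minus each lowest piece of U):
  |U|=1: {2}:1  {5}:1  {6}:1
  |U|=2: {1,6}:1  {2,5}:2  {2,6}:2  {4,5}:1  {5,6}:2
  |U|=3: {1,2,6}:3  {1,5,6}:3  {2,4,5}:3  {2,5,6}:6  {3,4,5}:1  {4,5,6}:3
  |U|=4: {0,3,4,5}:1  {1,2,5,6}:12  {1,4,5,6}:6  {2,3,4,5}:4  {2,4,5,6}:12  {3,4,5,6}:4
  |U|=5: {0,2,3,4,5}:5  {0,3,4,5,6}:5  {1,2,4,5,6}:30  {1,3,4,5,6}:10  {2,3,4,5,6}:20
  start at 0(f): 60
  start at 1(a): 30
  start at 2(b): 15
sum over floor = 105

105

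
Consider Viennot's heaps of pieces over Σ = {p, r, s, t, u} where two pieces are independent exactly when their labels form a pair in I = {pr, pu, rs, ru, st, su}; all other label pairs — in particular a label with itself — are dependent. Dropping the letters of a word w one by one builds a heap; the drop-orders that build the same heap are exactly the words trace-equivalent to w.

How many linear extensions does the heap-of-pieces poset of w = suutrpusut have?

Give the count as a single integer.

216

piece 0:s — minimal
piece 1:u — minimal
piece 2:u rests on {1:u}
piece 3:t rests on {2:u}
piece 4:r rests on {3:t}
piece 5:p rests on {0:s, 3:t}
piece 6:u rests on {3:t}
piece 7:s rests on {5:p}
piece 8:u rests on {6:u}
piece 9:t rests on {4:r, 5:p, 8:u}
minimal pieces: {0:s, 1:u}
ways to finish when only these pieces remain (= sum over removing one remaining piece with nothing left below it):
  1 left: {7}→1  {9}→1
  2 left: {4,9}→1  {7,9}→2  {8,9}→1
  3 left: {4,7,9}→3  {4,8,9}→2  {5,7,9}→2  {6,8,9}→1  {7,8,9}→3
  4 left: {0,5,7,9}→2  {4,5,7,9}→5  {4,6,8,9}→3  {4,7,8,9}→8  {5,7,8,9}→5  {6,7,8,9}→4
  5 left: {0,4,5,7,9}→7  {0,5,7,8,9}→7  {4,5,7,8,9}→18  {4,6,7,8,9}→15  {5,6,7,8,9}→9
  6 left: {0,4,5,7,8,9}→32  {0,5,6,7,8,9}→16  {4,5,6,7,8,9}→42
  7 left: {0,4,5,6,7,8,9}→90  {3,4,5,6,7,8,9}→42
  8 left: {0,3,4,5,6,7,8,9}→132  {2,3,4,5,6,7,8,9}→42
  placing 0:s first → 42 extensions
  placing 1:u first → 174 extensions
total linear extensions = 216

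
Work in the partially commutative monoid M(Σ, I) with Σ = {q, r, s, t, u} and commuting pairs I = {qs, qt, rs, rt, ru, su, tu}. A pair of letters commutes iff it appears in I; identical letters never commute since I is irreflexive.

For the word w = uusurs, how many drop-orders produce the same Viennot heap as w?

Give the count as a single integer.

drop 0:u onto floor
drop 1:u onto {0:u}
drop 2:s onto floor
drop 3:u onto {1:u}
drop 4:r onto floor
drop 5:s onto {2:s}
ground layer = {0:u, 2:s, 4:r}
drop-orders for the pieces not yet dropped (sum over which currently-grounded one goes next):
  1 to go: {3} 1  {4} 1  {5} 1
  2 to go: {1,3} 1  {2,5} 1  {3,4} 2  {3,5} 2  {4,5} 2
  3 to go: {0,1,3} 1  {1,3,4} 3  {1,3,5} 3  {2,3,5} 3  {2,4,5} 3  {3,4,5} 6
  4 to go: {0,1,3,4} 4  {0,1,3,5} 4  {1,2,3,5} 6  {1,3,4,5} 12  {2,3,4,5} 12
  if 0:u drops first: 30 orders
  if 2:s drops first: 20 orders
  if 4:r drops first: 10 orders
heap linearizations: 60

60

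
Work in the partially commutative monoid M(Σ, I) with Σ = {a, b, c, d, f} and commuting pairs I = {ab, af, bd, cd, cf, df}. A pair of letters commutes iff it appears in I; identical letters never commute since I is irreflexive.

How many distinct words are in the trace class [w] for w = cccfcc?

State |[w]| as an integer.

0(c) covers ∅
1(c) covers 0:c
2(c) covers 1:c
3(f) covers ∅
4(c) covers 2:c
5(c) covers 4:c
floor of heap: 0:c, 3:f
completions by unplaced set U, small U first (add the entries for U minus each lowest piece of U):
  |U|=1: {3}:1  {5}:1
  |U|=2: {3,5}:2  {4,5}:1
  |U|=3: {2,4,5}:1  {3,4,5}:3
  |U|=4: {1,2,4,5}:1  {2,3,4,5}:4
  start at 0(c): 5
  start at 3(f): 1
sum over floor = 6

6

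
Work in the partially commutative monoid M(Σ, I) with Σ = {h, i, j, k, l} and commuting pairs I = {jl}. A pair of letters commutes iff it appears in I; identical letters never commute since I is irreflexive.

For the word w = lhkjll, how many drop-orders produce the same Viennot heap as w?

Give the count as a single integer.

3

#0=l has no predecessor
#1=h depends on [0:l]
#2=k depends on [1:h]
#3=j depends on [2:k]
#4=l depends on [2:k]
#5=l depends on [4:l]
sources: [0:l]
N(rest) = Σ N(rest − s) over sources s of rest; N(one piece) = 1:
  size 1 → [3]=1  [5]=1
  size 2 → [3,5]=2  [4,5]=1
  size 3 → [3,4,5]=3
  size 4 → [2,3,4,5]=3
  first=0(l) contributes 3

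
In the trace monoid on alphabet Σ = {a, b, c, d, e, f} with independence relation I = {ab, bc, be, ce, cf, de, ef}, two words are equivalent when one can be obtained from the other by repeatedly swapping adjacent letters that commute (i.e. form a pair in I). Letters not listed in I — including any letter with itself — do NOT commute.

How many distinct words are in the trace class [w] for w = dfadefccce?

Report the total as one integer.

84

#0=d has no predecessor
#1=f depends on [0:d]
#2=a depends on [1:f]
#3=d depends on [2:a]
#4=e depends on [2:a]
#5=f depends on [3:d]
#6=c depends on [3:d]
#7=c depends on [6:c]
#8=c depends on [7:c]
#9=e depends on [4:e]
sources: [0:d]
N(rest) = Σ N(rest − s) over sources s of rest; N(one piece) = 1:
  size 1 → [5]=1  [8]=1  [9]=1
  size 2 → [4,9]=1  [5,8]=2  [5,9]=2  [7,8]=1  [8,9]=2
  size 3 → [4,5,9]=3  [4,8,9]=3  [5,7,8]=3  [5,8,9]=6  [6,7,8]=1  [7,8,9]=3
  size 4 → [4,5,8,9]=12  [4,7,8,9]=6  [5,6,7,8]=4  [5,7,8,9]=12  [6,7,8,9]=4
  size 5 → [3,5,6,7,8]=4  [4,5,7,8,9]=30  [4,6,7,8,9]=10  [5,6,7,8,9]=20
  size 6 → [3,5,6,7,8,9]=24  [4,5,6,7,8,9]=60
  size 7 → [3,4,5,6,7,8,9]=84
  size 8 → [2,3,4,5,6,7,8,9]=84
  first=0(d) contributes 84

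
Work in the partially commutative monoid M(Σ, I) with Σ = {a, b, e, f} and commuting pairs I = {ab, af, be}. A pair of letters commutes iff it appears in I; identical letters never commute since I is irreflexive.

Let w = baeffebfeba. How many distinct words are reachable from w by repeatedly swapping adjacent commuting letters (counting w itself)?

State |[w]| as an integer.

#0=b has no predecessor
#1=a has no predecessor
#2=e depends on [1:a]
#3=f depends on [0:b, 2:e]
#4=f depends on [3:f]
#5=e depends on [4:f]
#6=b depends on [4:f]
#7=f depends on [5:e, 6:b]
#8=e depends on [7:f]
#9=b depends on [7:f]
#10=a depends on [8:e]
sources: [0:b, 1:a]
N(rest) = Σ N(rest − s) over sources s of rest; N(one piece) = 1:
  size 1 → [9]=1  [10]=1
  size 2 → [8,10]=1  [9,10]=2
  size 3 → [8,9,10]=3
  size 4 → [7,8,9,10]=3
  size 5 → [5,7,8,9,10]=3  [6,7,8,9,10]=3
  size 6 → [5,6,7,8,9,10]=6
  size 7 → [4,5,6,7,8,9,10]=6
  size 8 → [3,4,5,6,7,8,9,10]=6
  size 9 → [0,3,4,5,6,7,8,9,10]=6  [2,3,4,5,6,7,8,9,10]=6
  first=0(b) contributes 6
  first=1(a) contributes 12
|[w]| = 18

18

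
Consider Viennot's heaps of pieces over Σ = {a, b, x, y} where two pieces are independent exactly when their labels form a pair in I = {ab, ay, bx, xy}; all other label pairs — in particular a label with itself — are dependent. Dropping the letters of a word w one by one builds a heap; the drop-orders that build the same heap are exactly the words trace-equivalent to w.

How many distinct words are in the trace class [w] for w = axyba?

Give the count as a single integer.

10

drop 0:a onto floor
drop 1:x onto {0:a}
drop 2:y onto floor
drop 3:b onto {2:y}
drop 4:a onto {1:x}
ground layer = {0:a, 2:y}
drop-orders for the pieces not yet dropped (sum over which currently-grounded one goes next):
  1 to go: {3} 1  {4} 1
  2 to go: {1,4} 1  {2,3} 1  {3,4} 2
  3 to go: {0,1,4} 1  {1,3,4} 3  {2,3,4} 3
  if 0:a drops first: 6 orders
  if 2:y drops first: 4 orders
heap linearizations: 10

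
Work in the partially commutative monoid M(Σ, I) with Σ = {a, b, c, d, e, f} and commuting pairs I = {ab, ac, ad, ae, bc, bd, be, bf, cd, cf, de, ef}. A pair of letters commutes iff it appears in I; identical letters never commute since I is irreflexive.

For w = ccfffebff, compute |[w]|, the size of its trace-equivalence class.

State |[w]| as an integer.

504

drop 0:c onto floor
drop 1:c onto {0:c}
drop 2:f onto floor
drop 3:f onto {2:f}
drop 4:f onto {3:f}
drop 5:e onto {1:c}
drop 6:b onto floor
drop 7:f onto {4:f}
drop 8:f onto {7:f}
ground layer = {0:c, 2:f, 6:b}
drop-orders for the pieces not yet dropped (sum over which currently-grounded one goes next):
  1 to go: {5} 1  {6} 1  {8} 1
  2 to go: {1,5} 1  {5,6} 2  {5,8} 2  {6,8} 2  {7,8} 1
  3 to go: {0,1,5} 1  {1,5,6} 3  {1,5,8} 3  {4,7,8} 1  {5,6,8} 6  {5,7,8} 3  {6,7,8} 3
  4 to go: {0,1,5,6} 4  {0,1,5,8} 4  {1,5,6,8} 12  {1,5,7,8} 6  {3,4,7,8} 1  {4,5,7,8} 4  {4,6,7,8} 4  {5,6,7,8} 12
  5 to go: {0,1,5,6,8} 20  {0,1,5,7,8} 10  {1,4,5,7,8} 10  {1,5,6,7,8} 30  {2,3,4,7,8} 1  {3,4,5,7,8} 5  {3,4,6,7,8} 5  {4,5,6,7,8} 20
  6 to go: {0,1,4,5,7,8} 20  {0,1,5,6,7,8} 60  {1,3,4,5,7,8} 15  {1,4,5,6,7,8} 60  {2,3,4,5,7,8} 6  {2,3,4,6,7,8} 6  {3,4,5,6,7,8} 30
  7 to go: {0,1,3,4,5,7,8} 35  {0,1,4,5,6,7,8} 140  {1,2,3,4,5,7,8} 21  {1,3,4,5,6,7,8} 105  {2,3,4,5,6,7,8} 42
  if 0:c drops first: 168 orders
  if 2:f drops first: 280 orders
  if 6:b drops first: 56 orders
heap linearizations: 504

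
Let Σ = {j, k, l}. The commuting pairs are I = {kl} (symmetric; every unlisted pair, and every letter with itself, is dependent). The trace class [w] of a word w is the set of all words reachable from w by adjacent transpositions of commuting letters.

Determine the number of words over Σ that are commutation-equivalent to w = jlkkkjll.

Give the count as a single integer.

4

#0=j has no predecessor
#1=l depends on [0:j]
#2=k depends on [0:j]
#3=k depends on [2:k]
#4=k depends on [3:k]
#5=j depends on [1:l, 4:k]
#6=l depends on [5:j]
#7=l depends on [6:l]
sources: [0:j]
N(rest) = Σ N(rest − s) over sources s of rest; N(one piece) = 1:
  size 1 → [7]=1
  size 2 → [6,7]=1
  size 3 → [5,6,7]=1
  size 4 → [1,5,6,7]=1  [4,5,6,7]=1
  size 5 → [1,4,5,6,7]=2  [3,4,5,6,7]=1
  size 6 → [1,3,4,5,6,7]=3  [2,3,4,5,6,7]=1
  first=0(j) contributes 4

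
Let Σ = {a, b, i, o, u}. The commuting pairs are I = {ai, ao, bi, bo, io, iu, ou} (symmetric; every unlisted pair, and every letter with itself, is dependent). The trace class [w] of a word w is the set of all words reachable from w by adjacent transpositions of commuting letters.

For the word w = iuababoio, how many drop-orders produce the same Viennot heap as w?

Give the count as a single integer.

756

#0=i has no predecessor
#1=u has no predecessor
#2=a depends on [1:u]
#3=b depends on [2:a]
#4=a depends on [3:b]
#5=b depends on [4:a]
#6=o has no predecessor
#7=i depends on [0:i]
#8=o depends on [6:o]
sources: [0:i, 1:u, 6:o]
N(rest) = Σ N(rest − s) over sources s of rest; N(one piece) = 1:
  size 1 → [5]=1  [7]=1  [8]=1
  size 2 → [0,7]=1  [4,5]=1  [5,7]=2  [5,8]=2  [6,8]=1  [7,8]=2
  size 3 → [0,5,7]=3  [0,7,8]=3  [3,4,5]=1  [4,5,7]=3  [4,5,8]=3  [5,6,8]=3  [5,7,8]=6  [6,7,8]=3
  size 4 → [0,4,5,7]=6  [0,5,7,8]=12  [0,6,7,8]=6  [2,3,4,5]=1  [3,4,5,7]=4  [3,4,5,8]=4  [4,5,6,8]=6  [4,5,7,8]=12  [5,6,7,8]=12
  size 5 → [0,3,4,5,7]=10  [0,4,5,7,8]=30  [0,5,6,7,8]=30  [1,2,3,4,5]=1  [2,3,4,5,7]=5  [2,3,4,5,8]=5  [3,4,5,6,8]=10  [3,4,5,7,8]=20  [4,5,6,7,8]=30
  size 6 → [0,2,3,4,5,7]=15  [0,3,4,5,7,8]=60  [0,4,5,6,7,8]=90  [1,2,3,4,5,7]=6  [1,2,3,4,5,8]=6  [2,3,4,5,6,8]=15  [2,3,4,5,7,8]=30  [3,4,5,6,7,8]=60
  size 7 → [0,1,2,3,4,5,7]=21  [0,2,3,4,5,7,8]=105  [0,3,4,5,6,7,8]=210  [1,2,3,4,5,6,8]=21  [1,2,3,4,5,7,8]=42  [2,3,4,5,6,7,8]=105
  first=0(i) contributes 168
  first=1(u) contributes 420
  first=6(o) contributes 168
|[w]| = 756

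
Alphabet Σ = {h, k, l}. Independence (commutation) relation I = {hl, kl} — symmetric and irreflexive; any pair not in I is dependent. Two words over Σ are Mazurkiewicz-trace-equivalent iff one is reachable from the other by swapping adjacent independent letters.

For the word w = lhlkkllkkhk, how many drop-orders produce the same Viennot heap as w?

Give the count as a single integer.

drop 0:l onto floor
drop 1:h onto floor
drop 2:l onto {0:l}
drop 3:k onto {1:h}
drop 4:k onto {3:k}
drop 5:l onto {2:l}
drop 6:l onto {5:l}
drop 7:k onto {4:k}
drop 8:k onto {7:k}
drop 9:h onto {8:k}
drop 10:k onto {9:h}
ground layer = {0:l, 1:h}
drop-orders for the pieces not yet dropped (sum over which currently-grounded one goes next):
  1 to go: {6} 1  {10} 1
  2 to go: {5,6} 1  {6,10} 2  {9,10} 1
  3 to go: {2,5,6} 1  {5,6,10} 3  {6,9,10} 3  {8,9,10} 1
  4 to go: {0,2,5,6} 1  {2,5,6,10} 4  {5,6,9,10} 6  {6,8,9,10} 4  {7,8,9,10} 1
  5 to go: {0,2,5,6,10} 5  {2,5,6,9,10} 10  {4,7,8,9,10} 1  {5,6,8,9,10} 10  {6,7,8,9,10} 5
  6 to go: {0,2,5,6,9,10} 15  {2,5,6,8,9,10} 20  {3,4,7,8,9,10} 1  {4,6,7,8,9,10} 6  {5,6,7,8,9,10} 15
  7 to go: {0,2,5,6,8,9,10} 35  {1,3,4,7,8,9,10} 1  {2,5,6,7,8,9,10} 35  {3,4,6,7,8,9,10} 7  {4,5,6,7,8,9,10} 21
  8 to go: {0,2,5,6,7,8,9,10} 70  {1,3,4,6,7,8,9,10} 8  {2,4,5,6,7,8,9,10} 56  {3,4,5,6,7,8,9,10} 28
  9 to go: {0,2,4,5,6,7,8,9,10} 126  {1,3,4,5,6,7,8,9,10} 36  {2,3,4,5,6,7,8,9,10} 84
  if 0:l drops first: 120 orders
  if 1:h drops first: 210 orders
heap linearizations: 330

330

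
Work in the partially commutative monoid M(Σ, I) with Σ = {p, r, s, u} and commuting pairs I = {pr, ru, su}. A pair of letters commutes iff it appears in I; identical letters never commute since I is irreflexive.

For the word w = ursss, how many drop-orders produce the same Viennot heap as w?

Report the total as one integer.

#0=u has no predecessor
#1=r has no predecessor
#2=s depends on [1:r]
#3=s depends on [2:s]
#4=s depends on [3:s]
sources: [0:u, 1:r]
N(rest) = Σ N(rest − s) over sources s of rest; N(one piece) = 1:
  size 1 → [0]=1  [4]=1
  size 2 → [0,4]=2  [3,4]=1
  size 3 → [0,3,4]=3  [2,3,4]=1
  first=0(u) contributes 1
  first=1(r) contributes 4
|[w]| = 5

5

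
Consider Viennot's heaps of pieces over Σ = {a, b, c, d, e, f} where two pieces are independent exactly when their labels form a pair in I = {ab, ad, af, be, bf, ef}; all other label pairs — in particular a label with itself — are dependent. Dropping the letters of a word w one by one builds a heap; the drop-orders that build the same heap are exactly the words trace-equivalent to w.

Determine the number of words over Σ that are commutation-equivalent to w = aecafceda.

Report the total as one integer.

4

#0=a has no predecessor
#1=e depends on [0:a]
#2=c depends on [1:e]
#3=a depends on [2:c]
#4=f depends on [2:c]
#5=c depends on [3:a, 4:f]
#6=e depends on [5:c]
#7=d depends on [6:e]
#8=a depends on [6:e]
sources: [0:a]
N(rest) = Σ N(rest − s) over sources s of rest; N(one piece) = 1:
  size 1 → [7]=1  [8]=1
  size 2 → [7,8]=2
  size 3 → [6,7,8]=2
  size 4 → [5,6,7,8]=2
  size 5 → [3,5,6,7,8]=2  [4,5,6,7,8]=2
  size 6 → [3,4,5,6,7,8]=4
  size 7 → [2,3,4,5,6,7,8]=4
  first=0(a) contributes 4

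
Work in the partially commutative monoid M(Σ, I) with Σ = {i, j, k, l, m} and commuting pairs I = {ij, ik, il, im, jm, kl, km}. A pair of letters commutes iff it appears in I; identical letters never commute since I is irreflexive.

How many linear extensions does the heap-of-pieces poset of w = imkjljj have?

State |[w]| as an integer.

piece 0:i — minimal
piece 1:m — minimal
piece 2:k — minimal
piece 3:j rests on {2:k}
piece 4:l rests on {1:m, 3:j}
piece 5:j rests on {4:l}
piece 6:j rests on {5:j}
minimal pieces: {0:i, 1:m, 2:k}
ways to finish when only these pieces remain (= sum over removing one remaining piece with nothing left below it):
  1 left: {0}→1  {6}→1
  2 left: {0,6}→2  {5,6}→1
  3 left: {0,5,6}→3  {4,5,6}→1
  4 left: {0,4,5,6}→4  {1,4,5,6}→1  {3,4,5,6}→1
  5 left: {0,1,4,5,6}→5  {0,3,4,5,6}→5  {1,3,4,5,6}→2  {2,3,4,5,6}→1
  placing 0:i first → 3 extensions
  placing 1:m first → 6 extensions
  placing 2:k first → 12 extensions
total linear extensions = 21

21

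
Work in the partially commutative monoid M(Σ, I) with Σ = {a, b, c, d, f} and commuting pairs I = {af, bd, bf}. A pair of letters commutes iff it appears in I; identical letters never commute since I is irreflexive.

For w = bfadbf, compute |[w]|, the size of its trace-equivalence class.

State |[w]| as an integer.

10

#0=b has no predecessor
#1=f has no predecessor
#2=a depends on [0:b]
#3=d depends on [1:f, 2:a]
#4=b depends on [2:a]
#5=f depends on [3:d]
sources: [0:b, 1:f]
N(rest) = Σ N(rest − s) over sources s of rest; N(one piece) = 1:
  size 1 → [4]=1  [5]=1
  size 2 → [3,5]=1  [4,5]=2
  size 3 → [1,3,5]=1  [3,4,5]=3
  size 4 → [1,3,4,5]=4  [2,3,4,5]=3
  first=0(b) contributes 7
  first=1(f) contributes 3
|[w]| = 10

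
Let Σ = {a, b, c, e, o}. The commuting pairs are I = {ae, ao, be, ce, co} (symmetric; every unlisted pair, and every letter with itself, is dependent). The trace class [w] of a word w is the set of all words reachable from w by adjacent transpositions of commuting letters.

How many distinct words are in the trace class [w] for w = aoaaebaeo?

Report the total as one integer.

86

piece 0:a — minimal
piece 1:o — minimal
piece 2:a rests on {0:a}
piece 3:a rests on {2:a}
piece 4:e rests on {1:o}
piece 5:b rests on {1:o, 3:a}
piece 6:a rests on {5:b}
piece 7:e rests on {4:e}
piece 8:o rests on {5:b, 7:e}
minimal pieces: {0:a, 1:o}
ways to finish when only these pieces remain (= sum over removing one remaining piece with nothing left below it):
  1 left: {6}→1  {8}→1
  2 left: {6,8}→2  {7,8}→1
  3 left: {4,7,8}→1  {5,6,8}→2  {6,7,8}→3
  4 left: {3,5,6,8}→2  {4,6,7,8}→4  {5,6,7,8}→5
  5 left: {2,3,5,6,8}→2  {3,5,6,7,8}→7  {4,5,6,7,8}→9
  6 left: {0,2,3,5,6,8}→2  {1,4,5,6,7,8}→9  {2,3,5,6,7,8}→9  {3,4,5,6,7,8}→16
  7 left: {0,2,3,5,6,7,8}→11  {1,3,4,5,6,7,8}→25  {2,3,4,5,6,7,8}→25
  placing 0:a first → 50 extensions
  placing 1:o first → 36 extensions
total linear extensions = 86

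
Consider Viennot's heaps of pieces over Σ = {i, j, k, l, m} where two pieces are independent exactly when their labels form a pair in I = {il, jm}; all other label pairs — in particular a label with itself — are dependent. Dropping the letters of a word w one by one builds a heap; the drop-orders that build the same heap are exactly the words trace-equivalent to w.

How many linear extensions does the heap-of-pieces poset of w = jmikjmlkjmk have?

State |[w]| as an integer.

piece 0:j — minimal
piece 1:m — minimal
piece 2:i rests on {0:j, 1:m}
piece 3:k rests on {2:i}
piece 4:j rests on {3:k}
piece 5:m rests on {3:k}
piece 6:l rests on {4:j, 5:m}
piece 7:k rests on {6:l}
piece 8:j rests on {7:k}
piece 9:m rests on {7:k}
piece 10:k rests on {8:j, 9:m}
minimal pieces: {0:j, 1:m}
ways to finish when only these pieces remain (= sum over removing one remaining piece with nothing left below it):
  1 left: {10}→1
  2 left: {8,10}→1  {9,10}→1
  3 left: {8,9,10}→2
  4 left: {7,8,9,10}→2
  5 left: {6,7,8,9,10}→2
  6 left: {4,6,7,8,9,10}→2  {5,6,7,8,9,10}→2
  7 left: {4,5,6,7,8,9,10}→4
  8 left: {3,4,5,6,7,8,9,10}→4
  9 left: {2,3,4,5,6,7,8,9,10}→4
  placing 0:j first → 4 extensions
  placing 1:m first → 4 extensions
total linear extensions = 8

8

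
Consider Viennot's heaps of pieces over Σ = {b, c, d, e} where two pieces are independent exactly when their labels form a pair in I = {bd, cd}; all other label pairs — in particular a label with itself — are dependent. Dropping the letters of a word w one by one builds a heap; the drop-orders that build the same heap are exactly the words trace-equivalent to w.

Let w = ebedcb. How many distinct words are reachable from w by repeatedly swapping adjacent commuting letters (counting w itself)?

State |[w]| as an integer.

drop 0:e onto floor
drop 1:b onto {0:e}
drop 2:e onto {1:b}
drop 3:d onto {2:e}
drop 4:c onto {2:e}
drop 5:b onto {4:c}
ground layer = {0:e}
drop-orders for the pieces not yet dropped (sum over which currently-grounded one goes next):
  1 to go: {3} 1  {5} 1
  2 to go: {3,5} 2  {4,5} 1
  3 to go: {3,4,5} 3
  4 to go: {2,3,4,5} 3
  if 0:e drops first: 3 orders

3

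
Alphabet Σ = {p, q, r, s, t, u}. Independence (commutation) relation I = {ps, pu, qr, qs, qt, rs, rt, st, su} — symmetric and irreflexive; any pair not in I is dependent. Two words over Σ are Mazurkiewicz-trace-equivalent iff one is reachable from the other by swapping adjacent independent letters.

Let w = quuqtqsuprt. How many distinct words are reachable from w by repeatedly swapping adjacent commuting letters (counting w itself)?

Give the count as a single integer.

drop 0:q onto floor
drop 1:u onto {0:q}
drop 2:u onto {1:u}
drop 3:q onto {2:u}
drop 4:t onto {2:u}
drop 5:q onto {3:q}
drop 6:s onto floor
drop 7:u onto {4:t, 5:q}
drop 8:p onto {4:t, 5:q}
drop 9:r onto {7:u, 8:p}
drop 10:t onto {7:u, 8:p}
ground layer = {0:q, 6:s}
drop-orders for the pieces not yet dropped (sum over which currently-grounded one goes next):
  1 to go: {6} 1  {9} 1  {10} 1
  2 to go: {6,9} 2  {6,10} 2  {9,10} 2
  3 to go: {6,9,10} 6  {7,9,10} 2  {8,9,10} 2
  4 to go: {6,7,9,10} 8  {6,8,9,10} 8  {7,8,9,10} 4
  5 to go: {4,7,8,9,10} 4  {5,7,8,9,10} 4  {6,7,8,9,10} 20
  6 to go: {3,5,7,8,9,10} 4  {4,5,7,8,9,10} 8  {4,6,7,8,9,10} 24  {5,6,7,8,9,10} 24
  7 to go: {3,4,5,7,8,9,10} 12  {3,5,6,7,8,9,10} 28  {4,5,6,7,8,9,10} 56
  8 to go: {2,3,4,5,7,8,9,10} 12  {3,4,5,6,7,8,9,10} 96
  9 to go: {1,2,3,4,5,7,8,9,10} 12  {2,3,4,5,6,7,8,9,10} 108
  if 0:q drops first: 120 orders
  if 6:s drops first: 12 orders
heap linearizations: 132

132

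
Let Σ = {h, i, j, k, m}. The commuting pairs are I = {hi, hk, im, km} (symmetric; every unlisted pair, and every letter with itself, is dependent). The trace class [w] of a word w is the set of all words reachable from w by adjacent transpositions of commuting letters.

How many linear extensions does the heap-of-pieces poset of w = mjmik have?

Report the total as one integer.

3

0(m) covers ∅
1(j) covers 0:m
2(m) covers 1:j
3(i) covers 1:j
4(k) covers 3:i
floor of heap: 0:m
completions by unplaced set U, small U first (add the entries for U minus each lowest piece of U):
  |U|=1: {2}:1  {4}:1
  |U|=2: {2,4}:2  {3,4}:1
  |U|=3: {2,3,4}:3
  start at 0(m): 3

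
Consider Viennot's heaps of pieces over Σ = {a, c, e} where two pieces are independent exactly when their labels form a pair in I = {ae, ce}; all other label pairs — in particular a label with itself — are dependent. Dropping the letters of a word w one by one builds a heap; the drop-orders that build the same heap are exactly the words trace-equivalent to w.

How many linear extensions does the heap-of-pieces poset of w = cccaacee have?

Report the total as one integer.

28

0(c) covers ∅
1(c) covers 0:c
2(c) covers 1:c
3(a) covers 2:c
4(a) covers 3:a
5(c) covers 4:a
6(e) covers ∅
7(e) covers 6:e
floor of heap: 0:c, 6:e
completions by unplaced set U, small U first (add the entries for U minus each lowest piece of U):
  |U|=1: {5}:1  {7}:1
  |U|=2: {4,5}:1  {5,7}:2  {6,7}:1
  |U|=3: {3,4,5}:1  {4,5,7}:3  {5,6,7}:3
  |U|=4: {2,3,4,5}:1  {3,4,5,7}:4  {4,5,6,7}:6
  |U|=5: {1,2,3,4,5}:1  {2,3,4,5,7}:5  {3,4,5,6,7}:10
  |U|=6: {0,1,2,3,4,5}:1  {1,2,3,4,5,7}:6  {2,3,4,5,6,7}:15
  start at 0(c): 21
  start at 6(e): 7
sum over floor = 28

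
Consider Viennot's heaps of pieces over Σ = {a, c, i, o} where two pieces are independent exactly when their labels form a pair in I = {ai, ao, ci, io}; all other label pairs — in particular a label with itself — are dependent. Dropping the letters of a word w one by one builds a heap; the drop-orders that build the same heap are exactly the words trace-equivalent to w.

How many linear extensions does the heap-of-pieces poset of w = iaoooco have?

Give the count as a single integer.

0(i) covers ∅
1(a) covers ∅
2(o) covers ∅
3(o) covers 2:o
4(o) covers 3:o
5(c) covers 1:a, 4:o
6(o) covers 5:c
floor of heap: 0:i, 1:a, 2:o
completions by unplaced set U, small U first (add the entries for U minus each lowest piece of U):
  |U|=1: {0}:1  {6}:1
  |U|=2: {0,6}:2  {5,6}:1
  |U|=3: {0,5,6}:3  {1,5,6}:1  {4,5,6}:1
  |U|=4: {0,1,5,6}:4  {0,4,5,6}:4  {1,4,5,6}:2  {3,4,5,6}:1
  |U|=5: {0,1,4,5,6}:10  {0,3,4,5,6}:5  {1,3,4,5,6}:3  {2,3,4,5,6}:1
  start at 0(i): 4
  start at 1(a): 6
  start at 2(o): 18
sum over floor = 28

28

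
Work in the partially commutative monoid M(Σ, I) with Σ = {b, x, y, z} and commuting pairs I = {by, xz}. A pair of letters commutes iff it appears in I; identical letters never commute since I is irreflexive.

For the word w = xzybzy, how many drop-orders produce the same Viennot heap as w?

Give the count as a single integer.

0(x) covers ∅
1(z) covers ∅
2(y) covers 0:x, 1:z
3(b) covers 0:x, 1:z
4(z) covers 2:y, 3:b
5(y) covers 4:z
floor of heap: 0:x, 1:z
completions by unplaced set U, small U first (add the entries for U minus each lowest piece of U):
  |U|=1: {5}:1
  |U|=2: {4,5}:1
  |U|=3: {2,4,5}:1  {3,4,5}:1
  |U|=4: {2,3,4,5}:2
  start at 0(x): 2
  start at 1(z): 2
sum over floor = 4

4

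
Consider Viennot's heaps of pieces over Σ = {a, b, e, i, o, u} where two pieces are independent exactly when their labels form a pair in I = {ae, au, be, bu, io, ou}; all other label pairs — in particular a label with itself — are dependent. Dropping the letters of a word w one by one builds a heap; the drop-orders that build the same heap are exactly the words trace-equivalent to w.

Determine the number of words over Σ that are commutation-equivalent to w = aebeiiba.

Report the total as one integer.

0(a) covers ∅
1(e) covers ∅
2(b) covers 0:a
3(e) covers 1:e
4(i) covers 2:b, 3:e
5(i) covers 4:i
6(b) covers 5:i
7(a) covers 6:b
floor of heap: 0:a, 1:e
completions by unplaced set U, small U first (add the entries for U minus each lowest piece of U):
  |U|=1: {7}:1
  |U|=2: {6,7}:1
  |U|=3: {5,6,7}:1
  |U|=4: {4,5,6,7}:1
  |U|=5: {2,4,5,6,7}:1  {3,4,5,6,7}:1
  |U|=6: {0,2,4,5,6,7}:1  {1,3,4,5,6,7}:1  {2,3,4,5,6,7}:2
  start at 0(a): 3
  start at 1(e): 3
sum over floor = 6

6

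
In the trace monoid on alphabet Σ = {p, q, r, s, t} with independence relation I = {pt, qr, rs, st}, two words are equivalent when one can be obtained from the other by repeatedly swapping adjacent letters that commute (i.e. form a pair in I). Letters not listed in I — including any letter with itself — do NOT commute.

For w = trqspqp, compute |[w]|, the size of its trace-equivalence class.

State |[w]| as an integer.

3

#0=t has no predecessor
#1=r depends on [0:t]
#2=q depends on [0:t]
#3=s depends on [2:q]
#4=p depends on [1:r, 3:s]
#5=q depends on [4:p]
#6=p depends on [5:q]
sources: [0:t]
N(rest) = Σ N(rest − s) over sources s of rest; N(one piece) = 1:
  size 1 → [6]=1
  size 2 → [5,6]=1
  size 3 → [4,5,6]=1
  size 4 → [1,4,5,6]=1  [3,4,5,6]=1
  size 5 → [1,3,4,5,6]=2  [2,3,4,5,6]=1
  first=0(t) contributes 3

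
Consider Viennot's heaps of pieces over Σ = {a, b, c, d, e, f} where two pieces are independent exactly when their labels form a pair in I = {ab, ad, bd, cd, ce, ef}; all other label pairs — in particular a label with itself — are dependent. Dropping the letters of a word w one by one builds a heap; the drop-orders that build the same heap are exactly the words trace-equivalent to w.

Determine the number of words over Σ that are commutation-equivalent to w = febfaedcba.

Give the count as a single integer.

28

#0=f has no predecessor
#1=e has no predecessor
#2=b depends on [0:f, 1:e]
#3=f depends on [2:b]
#4=a depends on [3:f]
#5=e depends on [4:a]
#6=d depends on [5:e]
#7=c depends on [4:a]
#8=b depends on [5:e, 7:c]
#9=a depends on [5:e, 7:c]
sources: [0:f, 1:e]
N(rest) = Σ N(rest − s) over sources s of rest; N(one piece) = 1:
  size 1 → [6]=1  [8]=1  [9]=1
  size 2 → [6,8]=2  [6,9]=2  [8,9]=2
  size 3 → [6,8,9]=6  [7,8,9]=2
  size 4 → [5,6,8,9]=6  [6,7,8,9]=8
  size 5 → [5,6,7,8,9]=14
  size 6 → [4,5,6,7,8,9]=14
  size 7 → [3,4,5,6,7,8,9]=14
  size 8 → [2,3,4,5,6,7,8,9]=14
  first=0(f) contributes 14
  first=1(e) contributes 14
|[w]| = 28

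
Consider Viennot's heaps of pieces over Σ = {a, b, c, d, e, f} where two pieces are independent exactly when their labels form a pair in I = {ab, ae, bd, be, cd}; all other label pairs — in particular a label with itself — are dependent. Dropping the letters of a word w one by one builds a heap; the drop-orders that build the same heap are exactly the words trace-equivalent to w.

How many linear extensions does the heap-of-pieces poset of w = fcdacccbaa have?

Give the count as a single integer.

6

piece 0:f — minimal
piece 1:c rests on {0:f}
piece 2:d rests on {0:f}
piece 3:a rests on {1:c, 2:d}
piece 4:c rests on {3:a}
piece 5:c rests on {4:c}
piece 6:c rests on {5:c}
piece 7:b rests on {6:c}
piece 8:a rests on {6:c}
piece 9:a rests on {8:a}
minimal pieces: {0:f}
ways to finish when only these pieces remain (= sum over removing one remaining piece with nothing left below it):
  1 left: {7}→1  {9}→1
  2 left: {7,9}→2  {8,9}→1
  3 left: {7,8,9}→3
  4 left: {6,7,8,9}→3
  5 left: {5,6,7,8,9}→3
  6 left: {4,5,6,7,8,9}→3
  7 left: {3,4,5,6,7,8,9}→3
  8 left: {1,3,4,5,6,7,8,9}→3  {2,3,4,5,6,7,8,9}→3
  placing 0:f first → 6 extensions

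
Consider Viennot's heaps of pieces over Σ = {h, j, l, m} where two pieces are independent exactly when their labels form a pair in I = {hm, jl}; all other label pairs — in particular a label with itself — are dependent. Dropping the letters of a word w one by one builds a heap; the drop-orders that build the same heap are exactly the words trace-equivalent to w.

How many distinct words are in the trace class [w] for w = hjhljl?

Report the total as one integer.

3

piece 0:h — minimal
piece 1:j rests on {0:h}
piece 2:h rests on {1:j}
piece 3:l rests on {2:h}
piece 4:j rests on {2:h}
piece 5:l rests on {3:l}
minimal pieces: {0:h}
ways to finish when only these pieces remain (= sum over removing one remaining piece with nothing left below it):
  1 left: {4}→1  {5}→1
  2 left: {3,5}→1  {4,5}→2
  3 left: {3,4,5}→3
  4 left: {2,3,4,5}→3
  placing 0:h first → 3 extensions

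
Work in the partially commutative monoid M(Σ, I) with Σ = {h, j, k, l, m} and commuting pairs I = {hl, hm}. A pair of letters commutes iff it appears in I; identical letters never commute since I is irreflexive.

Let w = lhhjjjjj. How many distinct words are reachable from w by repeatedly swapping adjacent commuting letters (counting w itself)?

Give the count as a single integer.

piece 0:l — minimal
piece 1:h — minimal
piece 2:h rests on {1:h}
piece 3:j rests on {0:l, 2:h}
piece 4:j rests on {3:j}
piece 5:j rests on {4:j}
piece 6:j rests on {5:j}
piece 7:j rests on {6:j}
minimal pieces: {0:l, 1:h}
ways to finish when only these pieces remain (= sum over removing one remaining piece with nothing left below it):
  1 left: {7}→1
  2 left: {6,7}→1
  3 left: {5,6,7}→1
  4 left: {4,5,6,7}→1
  5 left: {3,4,5,6,7}→1
  6 left: {0,3,4,5,6,7}→1  {2,3,4,5,6,7}→1
  placing 0:l first → 1 extensions
  placing 1:h first → 2 extensions
total linear extensions = 3

3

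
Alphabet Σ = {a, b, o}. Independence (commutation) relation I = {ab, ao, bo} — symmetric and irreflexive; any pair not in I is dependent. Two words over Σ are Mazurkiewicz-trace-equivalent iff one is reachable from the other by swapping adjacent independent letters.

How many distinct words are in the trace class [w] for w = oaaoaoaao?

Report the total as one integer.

drop 0:o onto floor
drop 1:a onto floor
drop 2:a onto {1:a}
drop 3:o onto {0:o}
drop 4:a onto {2:a}
drop 5:o onto {3:o}
drop 6:a onto {4:a}
drop 7:a onto {6:a}
drop 8:o onto {5:o}
ground layer = {0:o, 1:a}
drop-orders for the pieces not yet dropped (sum over which currently-grounded one goes next):
  1 to go: {7} 1  {8} 1
  2 to go: {5,8} 1  {6,7} 1  {7,8} 2
  3 to go: {3,5,8} 1  {4,6,7} 1  {5,7,8} 3  {6,7,8} 3
  4 to go: {0,3,5,8} 1  {2,4,6,7} 1  {3,5,7,8} 4  {4,6,7,8} 4  {5,6,7,8} 6
  5 to go: {0,3,5,7,8} 5  {1,2,4,6,7} 1  {2,4,6,7,8} 5  {3,5,6,7,8} 10  {4,5,6,7,8} 10
  6 to go: {0,3,5,6,7,8} 15  {1,2,4,6,7,8} 6  {2,4,5,6,7,8} 15  {3,4,5,6,7,8} 20
  7 to go: {0,3,4,5,6,7,8} 35  {1,2,4,5,6,7,8} 21  {2,3,4,5,6,7,8} 35
  if 0:o drops first: 56 orders
  if 1:a drops first: 70 orders
heap linearizations: 126

126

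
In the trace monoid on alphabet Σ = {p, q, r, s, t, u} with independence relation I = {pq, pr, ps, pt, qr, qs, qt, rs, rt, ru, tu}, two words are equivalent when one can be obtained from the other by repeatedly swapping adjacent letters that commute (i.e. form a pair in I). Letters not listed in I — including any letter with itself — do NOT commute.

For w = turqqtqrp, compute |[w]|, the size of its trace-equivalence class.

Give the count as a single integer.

#0=t has no predecessor
#1=u has no predecessor
#2=r has no predecessor
#3=q depends on [1:u]
#4=q depends on [3:q]
#5=t depends on [0:t]
#6=q depends on [4:q]
#7=r depends on [2:r]
#8=p depends on [1:u]
sources: [0:t, 1:u, 2:r]
N(rest) = Σ N(rest − s) over sources s of rest; N(one piece) = 1:
  size 1 → [5]=1  [6]=1  [7]=1  [8]=1
  size 2 → [0,5]=1  [2,7]=1  [4,6]=1  [5,6]=2  [5,7]=2  [5,8]=2  [6,7]=2  [6,8]=2  [7,8]=2
  size 3 → [0,5,6]=3  [0,5,7]=3  [0,5,8]=3  [2,5,7]=3  [2,6,7]=3  [2,7,8]=3  [3,4,6]=1  [4,5,6]=3  [4,6,7]=3  [4,6,8]=3  [5,6,7]=6  [5,6,8]=6  [5,7,8]=6  [6,7,8]=6
  size 4 → [0,2,5,7]=6  [0,4,5,6]=6  [0,5,6,7]=12  [0,5,6,8]=12  [0,5,7,8]=12  [2,4,6,7]=6  [2,5,6,7]=12  [2,5,7,8]=12  [2,6,7,8]=12  [3,4,5,6]=4  [3,4,6,7]=4  [3,4,6,8]=4  [4,5,6,7]=12  [4,5,6,8]=12  [4,6,7,8]=12  [5,6,7,8]=24
  size 5 → [0,2,5,6,7]=30  [0,2,5,7,8]=30  [0,3,4,5,6]=10  [0,4,5,6,7]=30  [0,4,5,6,8]=30  [0,5,6,7,8]=60  [1,3,4,6,8]=4  [2,3,4,6,7]=10  [2,4,5,6,7]=30  [2,4,6,7,8]=30  [2,5,6,7,8]=60  [3,4,5,6,7]=20  [3,4,5,6,8]=20  [3,4,6,7,8]=20  [4,5,6,7,8]=60
  size 6 → [0,2,4,5,6,7]=90  [0,2,5,6,7,8]=180  [0,3,4,5,6,7]=60  [0,3,4,5,6,8]=60  [0,4,5,6,7,8]=180  [1,3,4,5,6,8]=24  [1,3,4,6,7,8]=24  [2,3,4,5,6,7]=60  [2,3,4,6,7,8]=60  [2,4,5,6,7,8]=180  [3,4,5,6,7,8]=120
  size 7 → [0,1,3,4,5,6,8]=84  [0,2,3,4,5,6,7]=210  [0,2,4,5,6,7,8]=630  [0,3,4,5,6,7,8]=420  [1,2,3,4,6,7,8]=84  [1,3,4,5,6,7,8]=168  [2,3,4,5,6,7,8]=420
  first=0(t) contributes 672
  first=1(u) contributes 1680
  first=2(r) contributes 672
|[w]| = 3024

3024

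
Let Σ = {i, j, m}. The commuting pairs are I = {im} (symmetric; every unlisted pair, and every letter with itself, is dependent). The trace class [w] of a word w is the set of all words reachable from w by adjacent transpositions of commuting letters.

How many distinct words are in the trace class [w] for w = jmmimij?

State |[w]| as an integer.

#0=j has no predecessor
#1=m depends on [0:j]
#2=m depends on [1:m]
#3=i depends on [0:j]
#4=m depends on [2:m]
#5=i depends on [3:i]
#6=j depends on [4:m, 5:i]
sources: [0:j]
N(rest) = Σ N(rest − s) over sources s of rest; N(one piece) = 1:
  size 1 → [6]=1
  size 2 → [4,6]=1  [5,6]=1
  size 3 → [2,4,6]=1  [3,5,6]=1  [4,5,6]=2
  size 4 → [1,2,4,6]=1  [2,4,5,6]=3  [3,4,5,6]=3
  size 5 → [1,2,4,5,6]=4  [2,3,4,5,6]=6
  first=0(j) contributes 10

10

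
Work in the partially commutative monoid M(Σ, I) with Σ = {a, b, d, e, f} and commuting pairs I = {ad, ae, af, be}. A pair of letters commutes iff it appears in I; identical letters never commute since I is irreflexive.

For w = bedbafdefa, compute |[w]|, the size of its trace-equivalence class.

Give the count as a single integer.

30

0(b) covers ∅
1(e) covers ∅
2(d) covers 0:b, 1:e
3(b) covers 2:d
4(a) covers 3:b
5(f) covers 3:b
6(d) covers 5:f
7(e) covers 6:d
8(f) covers 7:e
9(a) covers 4:a
floor of heap: 0:b, 1:e
completions by unplaced set U, small U first (add the entries for U minus each lowest piece of U):
  |U|=1: {8}:1  {9}:1
  |U|=2: {4,9}:1  {7,8}:1  {8,9}:2
  |U|=3: {4,8,9}:3  {6,7,8}:1  {7,8,9}:3
  |U|=4: {4,7,8,9}:6  {5,6,7,8}:1  {6,7,8,9}:4
  |U|=5: {4,6,7,8,9}:10  {5,6,7,8,9}:5
  |U|=6: {4,5,6,7,8,9}:15
  |U|=7: {3,4,5,6,7,8,9}:15
  |U|=8: {2,3,4,5,6,7,8,9}:15
  start at 0(b): 15
  start at 1(e): 15
sum over floor = 30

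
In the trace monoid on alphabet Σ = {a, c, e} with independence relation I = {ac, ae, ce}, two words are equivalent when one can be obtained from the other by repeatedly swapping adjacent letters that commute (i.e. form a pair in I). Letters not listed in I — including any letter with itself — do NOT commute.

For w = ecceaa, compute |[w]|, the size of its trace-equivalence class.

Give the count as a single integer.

90

0(e) covers ∅
1(c) covers ∅
2(c) covers 1:c
3(e) covers 0:e
4(a) covers ∅
5(a) covers 4:a
floor of heap: 0:e, 1:c, 4:a
completions by unplaced set U, small U first (add the entries for U minus each lowest piece of U):
  |U|=1: {2}:1  {3}:1  {5}:1
  |U|=2: {0,3}:1  {1,2}:1  {2,3}:2  {2,5}:2  {3,5}:2  {4,5}:1
  |U|=3: {0,2,3}:3  {0,3,5}:3  {1,2,3}:3  {1,2,5}:3  {2,3,5}:6  {2,4,5}:3  {3,4,5}:3
  |U|=4: {0,1,2,3}:6  {0,2,3,5}:12  {0,3,4,5}:6  {1,2,3,5}:12  {1,2,4,5}:6  {2,3,4,5}:12
  start at 0(e): 30
  start at 1(c): 30
  start at 4(a): 30
sum over floor = 90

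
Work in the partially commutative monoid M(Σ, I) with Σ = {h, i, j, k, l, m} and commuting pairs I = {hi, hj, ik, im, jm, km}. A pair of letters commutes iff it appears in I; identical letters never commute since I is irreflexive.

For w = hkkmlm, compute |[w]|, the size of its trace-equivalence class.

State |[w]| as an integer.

drop 0:h onto floor
drop 1:k onto {0:h}
drop 2:k onto {1:k}
drop 3:m onto {0:h}
drop 4:l onto {2:k, 3:m}
drop 5:m onto {4:l}
ground layer = {0:h}
drop-orders for the pieces not yet dropped (sum over which currently-grounded one goes next):
  1 to go: {5} 1
  2 to go: {4,5} 1
  3 to go: {2,4,5} 1  {3,4,5} 1
  4 to go: {1,2,4,5} 1  {2,3,4,5} 2
  if 0:h drops first: 3 orders

3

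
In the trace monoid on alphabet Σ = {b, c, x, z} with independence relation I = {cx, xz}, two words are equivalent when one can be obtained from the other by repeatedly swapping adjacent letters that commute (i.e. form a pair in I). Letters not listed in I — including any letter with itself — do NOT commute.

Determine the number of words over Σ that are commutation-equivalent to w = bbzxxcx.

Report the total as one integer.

piece 0:b — minimal
piece 1:b rests on {0:b}
piece 2:z rests on {1:b}
piece 3:x rests on {1:b}
piece 4:x rests on {3:x}
piece 5:c rests on {2:z}
piece 6:x rests on {4:x}
minimal pieces: {0:b}
ways to finish when only these pieces remain (= sum over removing one remaining piece with nothing left below it):
  1 left: {5}→1  {6}→1
  2 left: {2,5}→1  {4,6}→1  {5,6}→2
  3 left: {2,5,6}→3  {3,4,6}→1  {4,5,6}→3
  4 left: {2,4,5,6}→6  {3,4,5,6}→4
  5 left: {2,3,4,5,6}→10
  placing 0:b first → 10 extensions

10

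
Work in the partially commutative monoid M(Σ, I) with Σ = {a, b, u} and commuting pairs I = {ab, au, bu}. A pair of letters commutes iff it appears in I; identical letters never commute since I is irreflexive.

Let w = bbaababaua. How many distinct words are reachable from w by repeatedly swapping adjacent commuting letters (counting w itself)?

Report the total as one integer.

piece 0:b — minimal
piece 1:b rests on {0:b}
piece 2:a — minimal
piece 3:a rests on {2:a}
piece 4:b rests on {1:b}
piece 5:a rests on {3:a}
piece 6:b rests on {4:b}
piece 7:a rests on {5:a}
piece 8:u — minimal
piece 9:a rests on {7:a}
minimal pieces: {0:b, 2:a, 8:u}
ways to finish when only these pieces remain (= sum over removing one remaining piece with nothing left below it):
  1 left: {6}→1  {8}→1  {9}→1
  2 left: {4,6}→1  {6,8}→2  {6,9}→2  {7,9}→1  {8,9}→2
  3 left: {1,4,6}→1  {4,6,8}→3  {4,6,9}→3  {5,7,9}→1  {6,7,9}→3  {6,8,9}→6  {7,8,9}→3
  4 left: {0,1,4,6}→1  {1,4,6,8}→4  {1,4,6,9}→4  {3,5,7,9}→1  {4,6,7,9}→6  {4,6,8,9}→12  {5,6,7,9}→4  {5,7,8,9}→4  {6,7,8,9}→12
  5 left: {0,1,4,6,8}→5  {0,1,4,6,9}→5  {1,4,6,7,9}→10  {1,4,6,8,9}→20  {2,3,5,7,9}→1  {3,5,6,7,9}→5  {3,5,7,8,9}→5  {4,5,6,7,9}→10  {4,6,7,8,9}→30  {5,6,7,8,9}→20
  6 left: {0,1,4,6,7,9}→15  {0,1,4,6,8,9}→30  {1,4,5,6,7,9}→20  {1,4,6,7,8,9}→60  {2,3,5,6,7,9}→6  {2,3,5,7,8,9}→6  {3,4,5,6,7,9}→15  {3,5,6,7,8,9}→30  {4,5,6,7,8,9}→60
  7 left: {0,1,4,5,6,7,9}→35  {0,1,4,6,7,8,9}→105  {1,3,4,5,6,7,9}→35  {1,4,5,6,7,8,9}→140  {2,3,4,5,6,7,9}→21  {2,3,5,6,7,8,9}→42  {3,4,5,6,7,8,9}→105
  8 left: {0,1,3,4,5,6,7,9}→70  {0,1,4,5,6,7,8,9}→280  {1,2,3,4,5,6,7,9}→56  {1,3,4,5,6,7,8,9}→280  {2,3,4,5,6,7,8,9}→168
  placing 0:b first → 504 extensions
  placing 2:a first → 630 extensions
  placing 8:u first → 126 extensions
total linear extensions = 1260

1260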